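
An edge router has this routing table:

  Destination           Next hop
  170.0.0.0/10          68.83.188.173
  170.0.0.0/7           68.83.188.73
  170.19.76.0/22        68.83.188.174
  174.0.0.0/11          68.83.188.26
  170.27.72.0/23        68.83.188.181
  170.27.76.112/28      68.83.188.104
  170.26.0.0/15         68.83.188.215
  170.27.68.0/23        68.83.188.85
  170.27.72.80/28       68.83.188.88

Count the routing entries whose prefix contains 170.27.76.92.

3

Prefixes containing 170.27.76.92:
  170.0.0.0/7 (170.0.0.0 - 171.255.255.255)
  170.0.0.0/10 (170.0.0.0 - 170.63.255.255)
  170.26.0.0/15 (170.26.0.0 - 170.27.255.255)
Total matching entries: 3.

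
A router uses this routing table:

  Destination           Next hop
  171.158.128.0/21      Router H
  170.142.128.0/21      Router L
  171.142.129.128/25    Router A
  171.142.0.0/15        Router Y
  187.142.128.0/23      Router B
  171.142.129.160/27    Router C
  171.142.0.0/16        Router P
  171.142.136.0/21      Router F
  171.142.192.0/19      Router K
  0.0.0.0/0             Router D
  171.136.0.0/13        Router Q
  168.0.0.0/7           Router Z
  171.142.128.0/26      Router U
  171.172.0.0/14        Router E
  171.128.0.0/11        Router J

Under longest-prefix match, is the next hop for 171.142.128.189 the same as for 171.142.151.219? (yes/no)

yes

171.142.128.189: longest match 171.142.0.0/16 -> Router P
171.142.151.219: longest match 171.142.0.0/16 -> Router P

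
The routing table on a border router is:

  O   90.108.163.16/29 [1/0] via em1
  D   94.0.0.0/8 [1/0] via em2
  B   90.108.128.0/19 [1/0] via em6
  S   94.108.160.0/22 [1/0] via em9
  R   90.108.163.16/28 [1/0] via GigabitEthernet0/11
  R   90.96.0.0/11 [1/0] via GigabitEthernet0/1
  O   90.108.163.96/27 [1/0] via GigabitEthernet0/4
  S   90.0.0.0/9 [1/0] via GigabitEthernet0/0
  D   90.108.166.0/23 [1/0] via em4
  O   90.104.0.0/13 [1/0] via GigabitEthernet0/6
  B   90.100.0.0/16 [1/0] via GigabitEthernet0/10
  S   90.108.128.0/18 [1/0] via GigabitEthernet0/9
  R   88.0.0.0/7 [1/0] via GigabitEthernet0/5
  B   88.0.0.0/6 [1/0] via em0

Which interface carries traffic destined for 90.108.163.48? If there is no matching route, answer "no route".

Routes whose prefix contains 90.108.163.48:
  88.0.0.0/6 (88.0.0.0 - 91.255.255.255) -> em0
  90.0.0.0/9 (90.0.0.0 - 90.127.255.255) -> GigabitEthernet0/0
  90.96.0.0/11 (90.96.0.0 - 90.127.255.255) -> GigabitEthernet0/1
  90.104.0.0/13 (90.104.0.0 - 90.111.255.255) -> GigabitEthernet0/6
  90.108.128.0/18 (90.108.128.0 - 90.108.191.255) -> GigabitEthernet0/9
More-specific entries that do NOT match:
  90.108.163.16/29 (90.108.163.16 - 90.108.163.23) does not contain 90.108.163.48
  90.108.163.16/28 (90.108.163.16 - 90.108.163.31) does not contain 90.108.163.48
  90.108.163.96/27 (90.108.163.96 - 90.108.163.127) does not contain 90.108.163.48
  90.108.166.0/23 (90.108.166.0 - 90.108.167.255) does not contain 90.108.163.48
  94.108.160.0/22 (94.108.160.0 - 94.108.163.255) does not contain 90.108.163.48
  90.108.128.0/19 (90.108.128.0 - 90.108.159.255) does not contain 90.108.163.48
Longest matching prefix is /18 -> interface GigabitEthernet0/9.

GigabitEthernet0/9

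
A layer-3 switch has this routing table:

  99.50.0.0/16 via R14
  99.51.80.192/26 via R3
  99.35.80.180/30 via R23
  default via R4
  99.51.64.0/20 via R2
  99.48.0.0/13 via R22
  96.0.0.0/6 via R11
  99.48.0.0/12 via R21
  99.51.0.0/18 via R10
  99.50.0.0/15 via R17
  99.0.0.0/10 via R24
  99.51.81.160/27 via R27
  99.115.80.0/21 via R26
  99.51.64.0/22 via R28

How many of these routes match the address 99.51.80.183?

6

Prefixes containing 99.51.80.183:
  0.0.0.0/0 (default, matches everything)
  96.0.0.0/6 (96.0.0.0 - 99.255.255.255)
  99.0.0.0/10 (99.0.0.0 - 99.63.255.255)
  99.48.0.0/12 (99.48.0.0 - 99.63.255.255)
  99.48.0.0/13 (99.48.0.0 - 99.55.255.255)
  99.50.0.0/15 (99.50.0.0 - 99.51.255.255)
Total matching entries: 6.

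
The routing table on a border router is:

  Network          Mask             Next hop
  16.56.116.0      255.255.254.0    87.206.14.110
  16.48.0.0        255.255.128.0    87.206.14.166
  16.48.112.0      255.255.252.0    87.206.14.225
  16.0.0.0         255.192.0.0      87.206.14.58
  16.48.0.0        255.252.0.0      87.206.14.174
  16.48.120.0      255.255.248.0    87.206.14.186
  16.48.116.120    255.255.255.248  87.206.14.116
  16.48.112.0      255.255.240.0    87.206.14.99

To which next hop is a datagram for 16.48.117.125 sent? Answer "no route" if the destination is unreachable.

87.206.14.99

Routes whose prefix contains 16.48.117.125:
  16.0.0.0/10 (16.0.0.0 - 16.63.255.255) -> 87.206.14.58
  16.48.0.0/14 (16.48.0.0 - 16.51.255.255) -> 87.206.14.174
  16.48.0.0/17 (16.48.0.0 - 16.48.127.255) -> 87.206.14.166
  16.48.112.0/20 (16.48.112.0 - 16.48.127.255) -> 87.206.14.99
More-specific entries that do NOT match:
  16.48.116.120/29 (16.48.116.120 - 16.48.116.127) does not contain 16.48.117.125
  16.56.116.0/23 (16.56.116.0 - 16.56.117.255) does not contain 16.48.117.125
  16.48.112.0/22 (16.48.112.0 - 16.48.115.255) does not contain 16.48.117.125
  16.48.120.0/21 (16.48.120.0 - 16.48.127.255) does not contain 16.48.117.125
Longest matching prefix is /20 -> next hop 87.206.14.99.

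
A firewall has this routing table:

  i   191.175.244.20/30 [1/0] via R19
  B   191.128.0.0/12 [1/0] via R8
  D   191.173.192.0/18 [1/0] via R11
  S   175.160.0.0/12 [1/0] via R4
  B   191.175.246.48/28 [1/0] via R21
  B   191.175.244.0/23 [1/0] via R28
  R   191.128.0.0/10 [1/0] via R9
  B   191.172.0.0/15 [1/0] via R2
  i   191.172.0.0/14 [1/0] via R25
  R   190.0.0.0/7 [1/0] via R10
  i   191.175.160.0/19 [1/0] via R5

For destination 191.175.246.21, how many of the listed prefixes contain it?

Prefixes containing 191.175.246.21:
  190.0.0.0/7 (190.0.0.0 - 191.255.255.255)
  191.128.0.0/10 (191.128.0.0 - 191.191.255.255)
  191.172.0.0/14 (191.172.0.0 - 191.175.255.255)
Total matching entries: 3.

3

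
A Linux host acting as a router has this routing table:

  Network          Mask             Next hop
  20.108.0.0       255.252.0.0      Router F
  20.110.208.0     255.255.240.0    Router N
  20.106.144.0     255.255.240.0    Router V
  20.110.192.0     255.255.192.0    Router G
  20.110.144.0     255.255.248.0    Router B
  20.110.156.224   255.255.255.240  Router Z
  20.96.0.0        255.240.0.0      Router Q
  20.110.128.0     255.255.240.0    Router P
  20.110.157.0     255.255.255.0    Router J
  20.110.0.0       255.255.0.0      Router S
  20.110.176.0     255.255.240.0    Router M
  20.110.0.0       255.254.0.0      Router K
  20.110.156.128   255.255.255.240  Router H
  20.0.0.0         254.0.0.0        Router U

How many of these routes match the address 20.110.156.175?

5

Prefixes containing 20.110.156.175:
  20.0.0.0/7 (20.0.0.0 - 21.255.255.255)
  20.96.0.0/12 (20.96.0.0 - 20.111.255.255)
  20.108.0.0/14 (20.108.0.0 - 20.111.255.255)
  20.110.0.0/15 (20.110.0.0 - 20.111.255.255)
  20.110.0.0/16 (20.110.0.0 - 20.110.255.255)
Total matching entries: 5.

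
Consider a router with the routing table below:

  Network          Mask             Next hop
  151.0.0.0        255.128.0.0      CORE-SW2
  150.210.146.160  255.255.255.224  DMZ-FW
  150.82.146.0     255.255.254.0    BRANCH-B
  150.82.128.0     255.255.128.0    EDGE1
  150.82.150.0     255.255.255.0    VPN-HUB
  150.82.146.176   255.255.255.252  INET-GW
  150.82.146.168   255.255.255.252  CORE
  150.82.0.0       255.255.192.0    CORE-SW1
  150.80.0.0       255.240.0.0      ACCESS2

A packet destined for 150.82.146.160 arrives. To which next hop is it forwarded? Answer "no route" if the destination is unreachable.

BRANCH-B

Routes whose prefix contains 150.82.146.160:
  150.80.0.0/12 (150.80.0.0 - 150.95.255.255) -> ACCESS2
  150.82.128.0/17 (150.82.128.0 - 150.82.255.255) -> EDGE1
  150.82.146.0/23 (150.82.146.0 - 150.82.147.255) -> BRANCH-B
More-specific entries that do NOT match:
  150.82.146.176/30 (150.82.146.176 - 150.82.146.179) does not contain 150.82.146.160
  150.82.146.168/30 (150.82.146.168 - 150.82.146.171) does not contain 150.82.146.160
  150.210.146.160/27 (150.210.146.160 - 150.210.146.191) does not contain 150.82.146.160
  150.82.150.0/24 (150.82.150.0 - 150.82.150.255) does not contain 150.82.146.160
Longest matching prefix is /23 -> next hop BRANCH-B.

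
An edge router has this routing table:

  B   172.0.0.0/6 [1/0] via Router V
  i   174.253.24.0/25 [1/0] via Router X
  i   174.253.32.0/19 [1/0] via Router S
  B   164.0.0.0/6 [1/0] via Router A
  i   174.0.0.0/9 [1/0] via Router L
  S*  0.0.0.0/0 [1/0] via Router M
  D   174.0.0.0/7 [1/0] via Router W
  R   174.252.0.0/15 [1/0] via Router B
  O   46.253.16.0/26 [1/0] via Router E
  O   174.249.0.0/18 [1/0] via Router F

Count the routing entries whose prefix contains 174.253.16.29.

4

Prefixes containing 174.253.16.29:
  0.0.0.0/0 (default, matches everything)
  172.0.0.0/6 (172.0.0.0 - 175.255.255.255)
  174.0.0.0/7 (174.0.0.0 - 175.255.255.255)
  174.252.0.0/15 (174.252.0.0 - 174.253.255.255)
Total matching entries: 4.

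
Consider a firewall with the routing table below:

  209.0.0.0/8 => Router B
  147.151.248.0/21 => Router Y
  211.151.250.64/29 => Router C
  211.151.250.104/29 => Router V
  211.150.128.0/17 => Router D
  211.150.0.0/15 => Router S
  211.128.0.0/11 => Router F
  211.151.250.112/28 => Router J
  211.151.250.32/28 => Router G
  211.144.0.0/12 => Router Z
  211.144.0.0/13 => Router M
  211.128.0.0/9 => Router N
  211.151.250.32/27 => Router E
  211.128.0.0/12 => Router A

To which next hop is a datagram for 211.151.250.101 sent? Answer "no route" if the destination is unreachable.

Routes whose prefix contains 211.151.250.101:
  211.128.0.0/9 (211.128.0.0 - 211.255.255.255) -> Router N
  211.128.0.0/11 (211.128.0.0 - 211.159.255.255) -> Router F
  211.144.0.0/12 (211.144.0.0 - 211.159.255.255) -> Router Z
  211.144.0.0/13 (211.144.0.0 - 211.151.255.255) -> Router M
  211.150.0.0/15 (211.150.0.0 - 211.151.255.255) -> Router S
More-specific entries that do NOT match:
  211.151.250.64/29 (211.151.250.64 - 211.151.250.71) does not contain 211.151.250.101
  211.151.250.104/29 (211.151.250.104 - 211.151.250.111) does not contain 211.151.250.101
  211.151.250.112/28 (211.151.250.112 - 211.151.250.127) does not contain 211.151.250.101
  211.151.250.32/28 (211.151.250.32 - 211.151.250.47) does not contain 211.151.250.101
  211.151.250.32/27 (211.151.250.32 - 211.151.250.63) does not contain 211.151.250.101
  147.151.248.0/21 (147.151.248.0 - 147.151.255.255) does not contain 211.151.250.101
  211.150.128.0/17 (211.150.128.0 - 211.150.255.255) does not contain 211.151.250.101
Longest matching prefix is /15 -> next hop Router S.

Router S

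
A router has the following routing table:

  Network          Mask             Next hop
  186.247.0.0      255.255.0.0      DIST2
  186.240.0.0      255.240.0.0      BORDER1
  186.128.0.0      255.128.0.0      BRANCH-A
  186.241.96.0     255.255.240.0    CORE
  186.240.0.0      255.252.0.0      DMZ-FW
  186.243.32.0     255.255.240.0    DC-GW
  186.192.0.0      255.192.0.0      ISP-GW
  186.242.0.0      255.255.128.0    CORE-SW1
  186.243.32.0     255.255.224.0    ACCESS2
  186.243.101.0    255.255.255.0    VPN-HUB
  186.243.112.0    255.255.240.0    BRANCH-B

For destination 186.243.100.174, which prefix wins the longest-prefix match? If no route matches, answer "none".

186.240.0.0/14

Entries matching 186.243.100.174:
  186.128.0.0/9 (186.128.0.0 - 186.255.255.255)
  186.192.0.0/10 (186.192.0.0 - 186.255.255.255)
  186.240.0.0/12 (186.240.0.0 - 186.255.255.255)
  186.240.0.0/14 (186.240.0.0 - 186.243.255.255)
Most specific is 186.240.0.0/14.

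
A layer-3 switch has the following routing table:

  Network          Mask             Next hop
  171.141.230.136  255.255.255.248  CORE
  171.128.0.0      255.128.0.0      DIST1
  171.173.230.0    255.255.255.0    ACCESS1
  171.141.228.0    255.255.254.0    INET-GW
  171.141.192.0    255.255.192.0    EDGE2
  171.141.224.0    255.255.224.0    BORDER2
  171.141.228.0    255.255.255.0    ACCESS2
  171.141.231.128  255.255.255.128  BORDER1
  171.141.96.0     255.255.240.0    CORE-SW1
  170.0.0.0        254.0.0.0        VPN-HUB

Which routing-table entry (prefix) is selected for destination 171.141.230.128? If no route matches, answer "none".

Entries matching 171.141.230.128:
  170.0.0.0/7 (170.0.0.0 - 171.255.255.255)
  171.128.0.0/9 (171.128.0.0 - 171.255.255.255)
  171.141.192.0/18 (171.141.192.0 - 171.141.255.255)
  171.141.224.0/19 (171.141.224.0 - 171.141.255.255)
Most specific is 171.141.224.0/19.

171.141.224.0/19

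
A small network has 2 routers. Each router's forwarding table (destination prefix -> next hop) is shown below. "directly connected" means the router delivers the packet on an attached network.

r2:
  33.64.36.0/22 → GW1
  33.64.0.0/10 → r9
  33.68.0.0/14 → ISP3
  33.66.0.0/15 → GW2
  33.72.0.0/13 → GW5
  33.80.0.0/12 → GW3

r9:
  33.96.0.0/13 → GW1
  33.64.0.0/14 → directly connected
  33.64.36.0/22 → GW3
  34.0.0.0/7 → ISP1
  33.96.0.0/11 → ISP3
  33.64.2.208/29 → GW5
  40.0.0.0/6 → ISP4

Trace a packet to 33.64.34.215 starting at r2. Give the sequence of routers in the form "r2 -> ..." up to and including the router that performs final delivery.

r2 -> r9

At r2: longest match for 33.64.34.215 is 33.64.0.0/10 -> r9
At r9: longest match for 33.64.34.215 is 33.64.0.0/14 -> directly connected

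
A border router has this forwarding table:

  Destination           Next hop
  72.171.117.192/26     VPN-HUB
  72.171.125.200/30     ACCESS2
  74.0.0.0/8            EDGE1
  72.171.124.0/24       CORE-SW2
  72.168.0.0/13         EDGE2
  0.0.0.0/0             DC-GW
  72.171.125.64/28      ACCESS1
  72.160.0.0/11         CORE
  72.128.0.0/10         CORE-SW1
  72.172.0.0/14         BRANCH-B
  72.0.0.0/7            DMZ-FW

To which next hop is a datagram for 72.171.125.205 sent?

EDGE2

Routes whose prefix contains 72.171.125.205:
  0.0.0.0/0 (default, matches everything) -> DC-GW
  72.0.0.0/7 (72.0.0.0 - 73.255.255.255) -> DMZ-FW
  72.128.0.0/10 (72.128.0.0 - 72.191.255.255) -> CORE-SW1
  72.160.0.0/11 (72.160.0.0 - 72.191.255.255) -> CORE
  72.168.0.0/13 (72.168.0.0 - 72.175.255.255) -> EDGE2
More-specific entries that do NOT match:
  72.171.125.200/30 (72.171.125.200 - 72.171.125.203) does not contain 72.171.125.205
  72.171.125.64/28 (72.171.125.64 - 72.171.125.79) does not contain 72.171.125.205
  72.171.117.192/26 (72.171.117.192 - 72.171.117.255) does not contain 72.171.125.205
  72.171.124.0/24 (72.171.124.0 - 72.171.124.255) does not contain 72.171.125.205
  72.172.0.0/14 (72.172.0.0 - 72.175.255.255) does not contain 72.171.125.205
Longest matching prefix is /13 -> next hop EDGE2.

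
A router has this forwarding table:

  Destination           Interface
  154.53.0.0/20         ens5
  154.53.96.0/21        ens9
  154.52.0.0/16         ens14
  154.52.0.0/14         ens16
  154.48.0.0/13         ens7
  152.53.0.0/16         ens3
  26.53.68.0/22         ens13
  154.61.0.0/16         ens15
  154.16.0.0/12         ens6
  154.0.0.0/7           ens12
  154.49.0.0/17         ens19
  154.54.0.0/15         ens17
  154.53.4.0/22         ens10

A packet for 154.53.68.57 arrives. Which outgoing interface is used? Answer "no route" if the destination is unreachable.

ens16

Routes whose prefix contains 154.53.68.57:
  154.0.0.0/7 (154.0.0.0 - 155.255.255.255) -> ens12
  154.48.0.0/13 (154.48.0.0 - 154.55.255.255) -> ens7
  154.52.0.0/14 (154.52.0.0 - 154.55.255.255) -> ens16
More-specific entries that do NOT match:
  26.53.68.0/22 (26.53.68.0 - 26.53.71.255) does not contain 154.53.68.57
  154.53.4.0/22 (154.53.4.0 - 154.53.7.255) does not contain 154.53.68.57
  154.53.96.0/21 (154.53.96.0 - 154.53.103.255) does not contain 154.53.68.57
  154.53.0.0/20 (154.53.0.0 - 154.53.15.255) does not contain 154.53.68.57
  154.49.0.0/17 (154.49.0.0 - 154.49.127.255) does not contain 154.53.68.57
  154.52.0.0/16 (154.52.0.0 - 154.52.255.255) does not contain 154.53.68.57
  152.53.0.0/16 (152.53.0.0 - 152.53.255.255) does not contain 154.53.68.57
  154.61.0.0/16 (154.61.0.0 - 154.61.255.255) does not contain 154.53.68.57
  154.54.0.0/15 (154.54.0.0 - 154.55.255.255) does not contain 154.53.68.57
Longest matching prefix is /14 -> interface ens16.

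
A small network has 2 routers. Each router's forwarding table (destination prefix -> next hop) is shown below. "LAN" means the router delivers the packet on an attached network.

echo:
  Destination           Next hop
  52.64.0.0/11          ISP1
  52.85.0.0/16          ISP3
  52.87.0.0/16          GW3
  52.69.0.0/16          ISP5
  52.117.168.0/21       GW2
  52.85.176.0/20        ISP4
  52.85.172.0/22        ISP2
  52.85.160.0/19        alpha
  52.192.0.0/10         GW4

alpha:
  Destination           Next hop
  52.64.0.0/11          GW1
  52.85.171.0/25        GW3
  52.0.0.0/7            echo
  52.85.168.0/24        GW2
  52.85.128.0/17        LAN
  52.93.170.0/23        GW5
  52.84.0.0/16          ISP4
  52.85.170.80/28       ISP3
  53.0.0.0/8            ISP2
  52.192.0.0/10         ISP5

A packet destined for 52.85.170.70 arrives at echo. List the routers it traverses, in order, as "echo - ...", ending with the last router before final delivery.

echo - alpha

At echo: longest match for 52.85.170.70 is 52.85.160.0/19 -> alpha
At alpha: longest match for 52.85.170.70 is 52.85.128.0/17 -> LAN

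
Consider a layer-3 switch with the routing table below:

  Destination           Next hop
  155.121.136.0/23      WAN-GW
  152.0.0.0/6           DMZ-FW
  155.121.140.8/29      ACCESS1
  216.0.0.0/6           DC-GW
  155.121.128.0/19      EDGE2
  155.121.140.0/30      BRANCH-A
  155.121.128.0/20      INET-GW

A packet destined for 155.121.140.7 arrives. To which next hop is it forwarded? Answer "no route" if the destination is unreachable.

Routes whose prefix contains 155.121.140.7:
  152.0.0.0/6 (152.0.0.0 - 155.255.255.255) -> DMZ-FW
  155.121.128.0/19 (155.121.128.0 - 155.121.159.255) -> EDGE2
  155.121.128.0/20 (155.121.128.0 - 155.121.143.255) -> INET-GW
More-specific entries that do NOT match:
  155.121.140.0/30 (155.121.140.0 - 155.121.140.3) does not contain 155.121.140.7
  155.121.140.8/29 (155.121.140.8 - 155.121.140.15) does not contain 155.121.140.7
  155.121.136.0/23 (155.121.136.0 - 155.121.137.255) does not contain 155.121.140.7
Longest matching prefix is /20 -> next hop INET-GW.

INET-GW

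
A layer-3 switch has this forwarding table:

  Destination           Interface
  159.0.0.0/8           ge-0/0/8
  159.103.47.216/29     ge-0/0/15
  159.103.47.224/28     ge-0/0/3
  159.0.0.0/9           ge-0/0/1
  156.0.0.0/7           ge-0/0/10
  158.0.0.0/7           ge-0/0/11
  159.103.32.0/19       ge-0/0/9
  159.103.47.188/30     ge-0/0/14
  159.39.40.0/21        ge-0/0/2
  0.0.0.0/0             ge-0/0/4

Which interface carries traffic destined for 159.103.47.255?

ge-0/0/9

Routes whose prefix contains 159.103.47.255:
  0.0.0.0/0 (default, matches everything) -> ge-0/0/4
  158.0.0.0/7 (158.0.0.0 - 159.255.255.255) -> ge-0/0/11
  159.0.0.0/8 (159.0.0.0 - 159.255.255.255) -> ge-0/0/8
  159.0.0.0/9 (159.0.0.0 - 159.127.255.255) -> ge-0/0/1
  159.103.32.0/19 (159.103.32.0 - 159.103.63.255) -> ge-0/0/9
More-specific entries that do NOT match:
  159.103.47.188/30 (159.103.47.188 - 159.103.47.191) does not contain 159.103.47.255
  159.103.47.216/29 (159.103.47.216 - 159.103.47.223) does not contain 159.103.47.255
  159.103.47.224/28 (159.103.47.224 - 159.103.47.239) does not contain 159.103.47.255
  159.39.40.0/21 (159.39.40.0 - 159.39.47.255) does not contain 159.103.47.255
Longest matching prefix is /19 -> interface ge-0/0/9.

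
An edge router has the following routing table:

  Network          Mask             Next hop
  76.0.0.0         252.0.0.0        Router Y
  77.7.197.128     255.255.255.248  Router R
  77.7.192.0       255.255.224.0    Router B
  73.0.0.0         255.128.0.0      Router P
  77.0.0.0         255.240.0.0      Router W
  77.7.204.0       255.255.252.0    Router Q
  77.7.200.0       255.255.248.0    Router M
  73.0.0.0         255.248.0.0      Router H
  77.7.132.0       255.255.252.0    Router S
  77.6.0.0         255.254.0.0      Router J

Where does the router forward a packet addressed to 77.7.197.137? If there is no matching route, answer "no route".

Router B

Routes whose prefix contains 77.7.197.137:
  76.0.0.0/6 (76.0.0.0 - 79.255.255.255) -> Router Y
  77.0.0.0/12 (77.0.0.0 - 77.15.255.255) -> Router W
  77.6.0.0/15 (77.6.0.0 - 77.7.255.255) -> Router J
  77.7.192.0/19 (77.7.192.0 - 77.7.223.255) -> Router B
More-specific entries that do NOT match:
  77.7.197.128/29 (77.7.197.128 - 77.7.197.135) does not contain 77.7.197.137
  77.7.204.0/22 (77.7.204.0 - 77.7.207.255) does not contain 77.7.197.137
  77.7.132.0/22 (77.7.132.0 - 77.7.135.255) does not contain 77.7.197.137
  77.7.200.0/21 (77.7.200.0 - 77.7.207.255) does not contain 77.7.197.137
Longest matching prefix is /19 -> next hop Router B.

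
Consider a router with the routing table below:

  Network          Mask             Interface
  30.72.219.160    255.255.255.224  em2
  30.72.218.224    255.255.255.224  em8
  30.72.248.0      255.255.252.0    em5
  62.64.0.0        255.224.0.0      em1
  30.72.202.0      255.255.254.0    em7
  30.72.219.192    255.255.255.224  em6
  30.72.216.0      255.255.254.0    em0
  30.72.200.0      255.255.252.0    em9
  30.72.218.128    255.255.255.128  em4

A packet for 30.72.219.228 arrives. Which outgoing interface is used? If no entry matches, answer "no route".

No entry's prefix contains 30.72.219.228; there is no default route.

no route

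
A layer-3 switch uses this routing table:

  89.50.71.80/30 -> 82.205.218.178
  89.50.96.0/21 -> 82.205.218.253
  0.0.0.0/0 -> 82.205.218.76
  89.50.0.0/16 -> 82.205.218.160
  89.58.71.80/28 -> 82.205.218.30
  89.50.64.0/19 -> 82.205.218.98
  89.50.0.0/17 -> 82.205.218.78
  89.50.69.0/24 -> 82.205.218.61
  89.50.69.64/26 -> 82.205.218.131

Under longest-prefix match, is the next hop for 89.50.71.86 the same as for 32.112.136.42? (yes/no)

89.50.71.86: longest match 89.50.64.0/19 -> 82.205.218.98
32.112.136.42: longest match 0.0.0.0/0 -> 82.205.218.76

no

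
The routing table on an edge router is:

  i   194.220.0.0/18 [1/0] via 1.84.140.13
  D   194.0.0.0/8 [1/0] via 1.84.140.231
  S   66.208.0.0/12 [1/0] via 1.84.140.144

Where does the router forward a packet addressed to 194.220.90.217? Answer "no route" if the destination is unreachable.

1.84.140.231

Routes whose prefix contains 194.220.90.217:
  194.0.0.0/8 (194.0.0.0 - 194.255.255.255) -> 1.84.140.231
More-specific entries that do NOT match:
  194.220.0.0/18 (194.220.0.0 - 194.220.63.255) does not contain 194.220.90.217
  66.208.0.0/12 (66.208.0.0 - 66.223.255.255) does not contain 194.220.90.217
Longest matching prefix is /8 -> next hop 1.84.140.231.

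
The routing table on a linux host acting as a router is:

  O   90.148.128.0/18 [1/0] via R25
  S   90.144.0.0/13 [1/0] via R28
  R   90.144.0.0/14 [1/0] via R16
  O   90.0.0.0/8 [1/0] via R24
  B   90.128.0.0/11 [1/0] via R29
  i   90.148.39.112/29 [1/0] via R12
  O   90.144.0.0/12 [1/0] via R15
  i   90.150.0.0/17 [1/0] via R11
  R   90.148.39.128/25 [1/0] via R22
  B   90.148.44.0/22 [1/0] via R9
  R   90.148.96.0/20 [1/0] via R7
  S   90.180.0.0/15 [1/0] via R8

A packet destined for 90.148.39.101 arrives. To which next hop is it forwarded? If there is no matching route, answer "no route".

Routes whose prefix contains 90.148.39.101:
  90.0.0.0/8 (90.0.0.0 - 90.255.255.255) -> R24
  90.128.0.0/11 (90.128.0.0 - 90.159.255.255) -> R29
  90.144.0.0/12 (90.144.0.0 - 90.159.255.255) -> R15
  90.144.0.0/13 (90.144.0.0 - 90.151.255.255) -> R28
More-specific entries that do NOT match:
  90.148.39.112/29 (90.148.39.112 - 90.148.39.119) does not contain 90.148.39.101
  90.148.39.128/25 (90.148.39.128 - 90.148.39.255) does not contain 90.148.39.101
  90.148.44.0/22 (90.148.44.0 - 90.148.47.255) does not contain 90.148.39.101
  90.148.96.0/20 (90.148.96.0 - 90.148.111.255) does not contain 90.148.39.101
  90.148.128.0/18 (90.148.128.0 - 90.148.191.255) does not contain 90.148.39.101
  90.150.0.0/17 (90.150.0.0 - 90.150.127.255) does not contain 90.148.39.101
  90.180.0.0/15 (90.180.0.0 - 90.181.255.255) does not contain 90.148.39.101
  90.144.0.0/14 (90.144.0.0 - 90.147.255.255) does not contain 90.148.39.101
Longest matching prefix is /13 -> next hop R28.

R28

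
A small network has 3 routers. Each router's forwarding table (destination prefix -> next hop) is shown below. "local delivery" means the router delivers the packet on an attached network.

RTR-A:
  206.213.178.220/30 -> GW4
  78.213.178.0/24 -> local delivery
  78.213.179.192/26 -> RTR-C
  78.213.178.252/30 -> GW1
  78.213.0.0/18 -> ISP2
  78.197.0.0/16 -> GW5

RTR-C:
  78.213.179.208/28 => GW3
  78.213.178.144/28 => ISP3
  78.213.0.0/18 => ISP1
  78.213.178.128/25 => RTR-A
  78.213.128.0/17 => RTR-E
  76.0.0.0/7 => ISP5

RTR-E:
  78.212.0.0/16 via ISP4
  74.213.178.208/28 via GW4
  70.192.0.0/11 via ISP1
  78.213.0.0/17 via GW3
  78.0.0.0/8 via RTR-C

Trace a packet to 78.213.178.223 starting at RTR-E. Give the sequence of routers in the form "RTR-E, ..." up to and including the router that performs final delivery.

RTR-E, RTR-C, RTR-A

At RTR-E: longest match for 78.213.178.223 is 78.0.0.0/8 -> RTR-C
At RTR-C: longest match for 78.213.178.223 is 78.213.178.128/25 -> RTR-A
At RTR-A: longest match for 78.213.178.223 is 78.213.178.0/24 -> local delivery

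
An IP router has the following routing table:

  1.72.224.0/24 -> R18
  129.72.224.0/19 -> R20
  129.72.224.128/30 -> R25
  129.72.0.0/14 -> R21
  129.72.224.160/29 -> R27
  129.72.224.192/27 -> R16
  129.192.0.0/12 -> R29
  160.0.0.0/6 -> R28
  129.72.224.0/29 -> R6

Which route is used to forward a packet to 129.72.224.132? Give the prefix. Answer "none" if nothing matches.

Entries matching 129.72.224.132:
  129.72.0.0/14 (129.72.0.0 - 129.75.255.255)
  129.72.224.0/19 (129.72.224.0 - 129.72.255.255)
Most specific is 129.72.224.0/19.

129.72.224.0/19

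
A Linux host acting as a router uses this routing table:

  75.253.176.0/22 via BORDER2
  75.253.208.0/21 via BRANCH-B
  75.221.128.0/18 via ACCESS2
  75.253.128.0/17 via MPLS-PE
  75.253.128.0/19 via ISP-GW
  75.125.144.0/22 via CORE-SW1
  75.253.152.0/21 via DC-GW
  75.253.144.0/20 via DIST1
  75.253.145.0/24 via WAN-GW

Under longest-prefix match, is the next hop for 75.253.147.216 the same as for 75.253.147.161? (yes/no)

yes

75.253.147.216: longest match 75.253.144.0/20 -> DIST1
75.253.147.161: longest match 75.253.144.0/20 -> DIST1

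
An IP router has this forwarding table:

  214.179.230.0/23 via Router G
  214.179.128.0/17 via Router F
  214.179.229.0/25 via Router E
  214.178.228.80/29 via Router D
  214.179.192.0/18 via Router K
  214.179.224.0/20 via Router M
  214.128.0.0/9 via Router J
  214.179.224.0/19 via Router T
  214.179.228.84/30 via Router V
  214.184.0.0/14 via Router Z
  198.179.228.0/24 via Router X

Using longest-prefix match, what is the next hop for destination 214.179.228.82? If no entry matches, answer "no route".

Router M

Routes whose prefix contains 214.179.228.82:
  214.128.0.0/9 (214.128.0.0 - 214.255.255.255) -> Router J
  214.179.128.0/17 (214.179.128.0 - 214.179.255.255) -> Router F
  214.179.192.0/18 (214.179.192.0 - 214.179.255.255) -> Router K
  214.179.224.0/19 (214.179.224.0 - 214.179.255.255) -> Router T
  214.179.224.0/20 (214.179.224.0 - 214.179.239.255) -> Router M
More-specific entries that do NOT match:
  214.179.228.84/30 (214.179.228.84 - 214.179.228.87) does not contain 214.179.228.82
  214.178.228.80/29 (214.178.228.80 - 214.178.228.87) does not contain 214.179.228.82
  214.179.229.0/25 (214.179.229.0 - 214.179.229.127) does not contain 214.179.228.82
  198.179.228.0/24 (198.179.228.0 - 198.179.228.255) does not contain 214.179.228.82
  214.179.230.0/23 (214.179.230.0 - 214.179.231.255) does not contain 214.179.228.82
Longest matching prefix is /20 -> next hop Router M.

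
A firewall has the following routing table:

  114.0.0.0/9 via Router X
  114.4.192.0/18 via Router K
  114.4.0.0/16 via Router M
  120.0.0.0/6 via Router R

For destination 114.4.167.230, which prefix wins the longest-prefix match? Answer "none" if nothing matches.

Entries matching 114.4.167.230:
  114.0.0.0/9 (114.0.0.0 - 114.127.255.255)
  114.4.0.0/16 (114.4.0.0 - 114.4.255.255)
Most specific is 114.4.0.0/16.

114.4.0.0/16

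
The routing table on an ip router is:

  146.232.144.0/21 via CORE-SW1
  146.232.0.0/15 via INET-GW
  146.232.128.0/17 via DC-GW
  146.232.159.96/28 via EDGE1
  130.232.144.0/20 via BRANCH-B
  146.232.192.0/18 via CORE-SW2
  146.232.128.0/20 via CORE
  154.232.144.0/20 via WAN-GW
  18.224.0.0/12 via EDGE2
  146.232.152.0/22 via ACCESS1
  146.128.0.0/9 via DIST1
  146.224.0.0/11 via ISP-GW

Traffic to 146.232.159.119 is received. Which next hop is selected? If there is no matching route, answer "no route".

DC-GW

Routes whose prefix contains 146.232.159.119:
  146.128.0.0/9 (146.128.0.0 - 146.255.255.255) -> DIST1
  146.224.0.0/11 (146.224.0.0 - 146.255.255.255) -> ISP-GW
  146.232.0.0/15 (146.232.0.0 - 146.233.255.255) -> INET-GW
  146.232.128.0/17 (146.232.128.0 - 146.232.255.255) -> DC-GW
More-specific entries that do NOT match:
  146.232.159.96/28 (146.232.159.96 - 146.232.159.111) does not contain 146.232.159.119
  146.232.152.0/22 (146.232.152.0 - 146.232.155.255) does not contain 146.232.159.119
  146.232.144.0/21 (146.232.144.0 - 146.232.151.255) does not contain 146.232.159.119
  130.232.144.0/20 (130.232.144.0 - 130.232.159.255) does not contain 146.232.159.119
  146.232.128.0/20 (146.232.128.0 - 146.232.143.255) does not contain 146.232.159.119
  154.232.144.0/20 (154.232.144.0 - 154.232.159.255) does not contain 146.232.159.119
  146.232.192.0/18 (146.232.192.0 - 146.232.255.255) does not contain 146.232.159.119
Longest matching prefix is /17 -> next hop DC-GW.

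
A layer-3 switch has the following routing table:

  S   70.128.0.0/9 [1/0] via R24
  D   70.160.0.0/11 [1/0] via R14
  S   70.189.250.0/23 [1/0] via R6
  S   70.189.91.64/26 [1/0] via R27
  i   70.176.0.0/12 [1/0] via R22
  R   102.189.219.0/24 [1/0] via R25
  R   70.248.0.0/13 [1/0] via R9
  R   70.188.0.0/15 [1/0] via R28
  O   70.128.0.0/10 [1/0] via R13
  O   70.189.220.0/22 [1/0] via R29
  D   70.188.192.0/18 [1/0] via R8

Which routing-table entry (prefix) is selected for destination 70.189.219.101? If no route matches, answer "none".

70.188.0.0/15

Entries matching 70.189.219.101:
  70.128.0.0/9 (70.128.0.0 - 70.255.255.255)
  70.128.0.0/10 (70.128.0.0 - 70.191.255.255)
  70.160.0.0/11 (70.160.0.0 - 70.191.255.255)
  70.176.0.0/12 (70.176.0.0 - 70.191.255.255)
  70.188.0.0/15 (70.188.0.0 - 70.189.255.255)
Most specific is 70.188.0.0/15.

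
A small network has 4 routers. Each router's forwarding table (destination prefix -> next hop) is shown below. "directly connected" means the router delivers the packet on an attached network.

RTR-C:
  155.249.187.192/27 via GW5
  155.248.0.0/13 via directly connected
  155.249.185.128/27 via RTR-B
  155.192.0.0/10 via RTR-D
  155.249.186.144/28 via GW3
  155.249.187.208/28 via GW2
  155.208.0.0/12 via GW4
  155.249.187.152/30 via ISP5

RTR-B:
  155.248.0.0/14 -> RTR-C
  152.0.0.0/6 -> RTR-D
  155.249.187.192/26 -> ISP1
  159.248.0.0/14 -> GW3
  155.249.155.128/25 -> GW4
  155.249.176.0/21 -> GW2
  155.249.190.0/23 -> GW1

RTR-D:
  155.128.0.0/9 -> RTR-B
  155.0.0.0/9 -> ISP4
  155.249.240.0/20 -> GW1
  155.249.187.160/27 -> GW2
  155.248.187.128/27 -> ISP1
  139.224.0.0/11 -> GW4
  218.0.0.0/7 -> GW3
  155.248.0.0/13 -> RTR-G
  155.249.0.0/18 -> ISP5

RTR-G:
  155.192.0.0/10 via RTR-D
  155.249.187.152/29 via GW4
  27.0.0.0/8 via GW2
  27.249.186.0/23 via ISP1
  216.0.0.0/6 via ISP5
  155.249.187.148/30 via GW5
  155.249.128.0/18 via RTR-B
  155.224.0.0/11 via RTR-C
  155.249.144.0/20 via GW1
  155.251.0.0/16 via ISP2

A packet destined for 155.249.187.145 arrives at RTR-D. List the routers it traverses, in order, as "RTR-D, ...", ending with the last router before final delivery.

RTR-D, RTR-G, RTR-B, RTR-C

At RTR-D: longest match for 155.249.187.145 is 155.248.0.0/13 -> RTR-G
At RTR-G: longest match for 155.249.187.145 is 155.249.128.0/18 -> RTR-B
At RTR-B: longest match for 155.249.187.145 is 155.248.0.0/14 -> RTR-C
At RTR-C: longest match for 155.249.187.145 is 155.248.0.0/13 -> directly connected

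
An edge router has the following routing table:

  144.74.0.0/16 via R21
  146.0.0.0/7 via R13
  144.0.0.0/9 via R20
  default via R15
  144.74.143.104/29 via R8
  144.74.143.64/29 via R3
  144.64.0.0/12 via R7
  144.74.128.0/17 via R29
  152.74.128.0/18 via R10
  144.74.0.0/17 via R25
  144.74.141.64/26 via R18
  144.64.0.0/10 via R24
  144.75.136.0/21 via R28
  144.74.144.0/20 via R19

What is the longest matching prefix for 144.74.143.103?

Entries matching 144.74.143.103:
  0.0.0.0/0 (default, matches everything)
  144.0.0.0/9 (144.0.0.0 - 144.127.255.255)
  144.64.0.0/10 (144.64.0.0 - 144.127.255.255)
  144.64.0.0/12 (144.64.0.0 - 144.79.255.255)
  144.74.0.0/16 (144.74.0.0 - 144.74.255.255)
  144.74.128.0/17 (144.74.128.0 - 144.74.255.255)
Most specific is 144.74.128.0/17.

144.74.128.0/17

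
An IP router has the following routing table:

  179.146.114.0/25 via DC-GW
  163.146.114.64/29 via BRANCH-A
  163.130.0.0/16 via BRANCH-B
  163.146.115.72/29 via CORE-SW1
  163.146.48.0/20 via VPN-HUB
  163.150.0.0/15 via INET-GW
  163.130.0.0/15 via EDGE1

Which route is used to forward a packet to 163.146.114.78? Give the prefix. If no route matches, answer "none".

163.146.114.78 is outside every listed prefix and there is no default route.

none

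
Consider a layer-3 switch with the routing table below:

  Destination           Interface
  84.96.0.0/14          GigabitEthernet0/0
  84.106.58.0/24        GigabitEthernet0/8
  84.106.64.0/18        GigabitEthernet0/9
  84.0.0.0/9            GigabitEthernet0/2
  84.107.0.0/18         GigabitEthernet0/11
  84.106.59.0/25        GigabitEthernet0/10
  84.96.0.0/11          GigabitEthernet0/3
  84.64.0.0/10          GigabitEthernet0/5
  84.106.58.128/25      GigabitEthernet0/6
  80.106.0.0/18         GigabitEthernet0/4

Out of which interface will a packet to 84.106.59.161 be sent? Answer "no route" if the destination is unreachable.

Routes whose prefix contains 84.106.59.161:
  84.0.0.0/9 (84.0.0.0 - 84.127.255.255) -> GigabitEthernet0/2
  84.64.0.0/10 (84.64.0.0 - 84.127.255.255) -> GigabitEthernet0/5
  84.96.0.0/11 (84.96.0.0 - 84.127.255.255) -> GigabitEthernet0/3
More-specific entries that do NOT match:
  84.106.59.0/25 (84.106.59.0 - 84.106.59.127) does not contain 84.106.59.161
  84.106.58.128/25 (84.106.58.128 - 84.106.58.255) does not contain 84.106.59.161
  84.106.58.0/24 (84.106.58.0 - 84.106.58.255) does not contain 84.106.59.161
  84.106.64.0/18 (84.106.64.0 - 84.106.127.255) does not contain 84.106.59.161
  84.107.0.0/18 (84.107.0.0 - 84.107.63.255) does not contain 84.106.59.161
  80.106.0.0/18 (80.106.0.0 - 80.106.63.255) does not contain 84.106.59.161
  84.96.0.0/14 (84.96.0.0 - 84.99.255.255) does not contain 84.106.59.161
Longest matching prefix is /11 -> interface GigabitEthernet0/3.

GigabitEthernet0/3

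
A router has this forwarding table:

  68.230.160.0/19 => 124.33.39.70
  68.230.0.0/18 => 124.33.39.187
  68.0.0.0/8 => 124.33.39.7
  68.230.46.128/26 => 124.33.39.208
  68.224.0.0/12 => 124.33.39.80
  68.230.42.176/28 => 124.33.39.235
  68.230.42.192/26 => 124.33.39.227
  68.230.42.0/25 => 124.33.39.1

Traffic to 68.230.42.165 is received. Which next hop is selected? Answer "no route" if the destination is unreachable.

124.33.39.187

Routes whose prefix contains 68.230.42.165:
  68.0.0.0/8 (68.0.0.0 - 68.255.255.255) -> 124.33.39.7
  68.224.0.0/12 (68.224.0.0 - 68.239.255.255) -> 124.33.39.80
  68.230.0.0/18 (68.230.0.0 - 68.230.63.255) -> 124.33.39.187
More-specific entries that do NOT match:
  68.230.42.176/28 (68.230.42.176 - 68.230.42.191) does not contain 68.230.42.165
  68.230.46.128/26 (68.230.46.128 - 68.230.46.191) does not contain 68.230.42.165
  68.230.42.192/26 (68.230.42.192 - 68.230.42.255) does not contain 68.230.42.165
  68.230.42.0/25 (68.230.42.0 - 68.230.42.127) does not contain 68.230.42.165
  68.230.160.0/19 (68.230.160.0 - 68.230.191.255) does not contain 68.230.42.165
Longest matching prefix is /18 -> next hop 124.33.39.187.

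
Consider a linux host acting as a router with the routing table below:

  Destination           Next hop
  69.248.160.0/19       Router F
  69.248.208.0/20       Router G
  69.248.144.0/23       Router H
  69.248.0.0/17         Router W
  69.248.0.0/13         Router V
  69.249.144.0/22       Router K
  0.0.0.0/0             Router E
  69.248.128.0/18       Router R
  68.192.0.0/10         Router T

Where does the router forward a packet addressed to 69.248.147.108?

Routes whose prefix contains 69.248.147.108:
  0.0.0.0/0 (default, matches everything) -> Router E
  69.248.0.0/13 (69.248.0.0 - 69.255.255.255) -> Router V
  69.248.128.0/18 (69.248.128.0 - 69.248.191.255) -> Router R
More-specific entries that do NOT match:
  69.248.144.0/23 (69.248.144.0 - 69.248.145.255) does not contain 69.248.147.108
  69.249.144.0/22 (69.249.144.0 - 69.249.147.255) does not contain 69.248.147.108
  69.248.208.0/20 (69.248.208.0 - 69.248.223.255) does not contain 69.248.147.108
  69.248.160.0/19 (69.248.160.0 - 69.248.191.255) does not contain 69.248.147.108
Longest matching prefix is /18 -> next hop Router R.

Router R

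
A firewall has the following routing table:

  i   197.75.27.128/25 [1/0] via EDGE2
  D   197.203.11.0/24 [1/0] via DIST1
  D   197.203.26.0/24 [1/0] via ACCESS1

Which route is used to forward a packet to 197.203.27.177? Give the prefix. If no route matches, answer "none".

none

197.203.27.177 is outside every listed prefix and there is no default route.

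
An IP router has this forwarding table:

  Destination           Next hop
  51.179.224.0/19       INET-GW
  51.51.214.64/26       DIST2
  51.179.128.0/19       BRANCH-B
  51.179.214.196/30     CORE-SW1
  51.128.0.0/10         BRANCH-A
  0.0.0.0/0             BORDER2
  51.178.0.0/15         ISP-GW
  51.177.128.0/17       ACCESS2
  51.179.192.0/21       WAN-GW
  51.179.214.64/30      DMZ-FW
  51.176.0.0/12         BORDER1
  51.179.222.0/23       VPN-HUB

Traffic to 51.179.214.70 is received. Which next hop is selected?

ISP-GW

Routes whose prefix contains 51.179.214.70:
  0.0.0.0/0 (default, matches everything) -> BORDER2
  51.128.0.0/10 (51.128.0.0 - 51.191.255.255) -> BRANCH-A
  51.176.0.0/12 (51.176.0.0 - 51.191.255.255) -> BORDER1
  51.178.0.0/15 (51.178.0.0 - 51.179.255.255) -> ISP-GW
More-specific entries that do NOT match:
  51.179.214.196/30 (51.179.214.196 - 51.179.214.199) does not contain 51.179.214.70
  51.179.214.64/30 (51.179.214.64 - 51.179.214.67) does not contain 51.179.214.70
  51.51.214.64/26 (51.51.214.64 - 51.51.214.127) does not contain 51.179.214.70
  51.179.222.0/23 (51.179.222.0 - 51.179.223.255) does not contain 51.179.214.70
  51.179.192.0/21 (51.179.192.0 - 51.179.199.255) does not contain 51.179.214.70
  51.179.224.0/19 (51.179.224.0 - 51.179.255.255) does not contain 51.179.214.70
  51.179.128.0/19 (51.179.128.0 - 51.179.159.255) does not contain 51.179.214.70
  51.177.128.0/17 (51.177.128.0 - 51.177.255.255) does not contain 51.179.214.70
Longest matching prefix is /15 -> next hop ISP-GW.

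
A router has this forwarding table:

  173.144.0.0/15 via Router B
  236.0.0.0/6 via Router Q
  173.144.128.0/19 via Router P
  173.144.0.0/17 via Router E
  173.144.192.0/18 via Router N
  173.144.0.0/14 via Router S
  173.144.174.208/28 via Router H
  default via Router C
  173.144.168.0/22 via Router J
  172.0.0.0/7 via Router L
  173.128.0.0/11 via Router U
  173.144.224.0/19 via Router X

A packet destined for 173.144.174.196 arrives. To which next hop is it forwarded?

Router B

Routes whose prefix contains 173.144.174.196:
  0.0.0.0/0 (default, matches everything) -> Router C
  172.0.0.0/7 (172.0.0.0 - 173.255.255.255) -> Router L
  173.128.0.0/11 (173.128.0.0 - 173.159.255.255) -> Router U
  173.144.0.0/14 (173.144.0.0 - 173.147.255.255) -> Router S
  173.144.0.0/15 (173.144.0.0 - 173.145.255.255) -> Router B
More-specific entries that do NOT match:
  173.144.174.208/28 (173.144.174.208 - 173.144.174.223) does not contain 173.144.174.196
  173.144.168.0/22 (173.144.168.0 - 173.144.171.255) does not contain 173.144.174.196
  173.144.128.0/19 (173.144.128.0 - 173.144.159.255) does not contain 173.144.174.196
  173.144.224.0/19 (173.144.224.0 - 173.144.255.255) does not contain 173.144.174.196
  173.144.192.0/18 (173.144.192.0 - 173.144.255.255) does not contain 173.144.174.196
  173.144.0.0/17 (173.144.0.0 - 173.144.127.255) does not contain 173.144.174.196
Longest matching prefix is /15 -> next hop Router B.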